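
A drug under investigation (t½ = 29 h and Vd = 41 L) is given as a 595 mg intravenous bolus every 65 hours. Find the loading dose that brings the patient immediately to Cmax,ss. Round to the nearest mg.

755 mg

f = (1/2)^(65/29) ≈ 0.211484; accumulation ratio R = 1/(1−f) ≈ 1.26821.
Loading dose to hit Cmax,ss on first dose: D_load = D_maint·R ≈ 595 × 1.26821 ≈ 754.58 mg.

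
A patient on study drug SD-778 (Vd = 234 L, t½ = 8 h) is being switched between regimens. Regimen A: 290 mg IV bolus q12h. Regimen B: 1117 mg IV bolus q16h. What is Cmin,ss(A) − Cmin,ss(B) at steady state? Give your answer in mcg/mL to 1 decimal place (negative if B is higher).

Regimen A: f = (1/2)^(12/8) ≈ 0.3536; Cmin,ss = (290/234)·f/(1−f) ≈ 0.678 mcg/mL.
Regimen B: f = (1/2)^(16/8) ≈ 0.2500; Cmin,ss = (1117/234)·f/(1−f) ≈ 1.591 mcg/mL.
Difference ≈ 0.678 − 1.591 ≈ -0.913 mcg/mL.

-0.9 mcg/mL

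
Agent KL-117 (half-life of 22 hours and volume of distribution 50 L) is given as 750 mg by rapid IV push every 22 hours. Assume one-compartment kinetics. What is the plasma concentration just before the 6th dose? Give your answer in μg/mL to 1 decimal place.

14.5 μg/mL

f = (1/2)^(τ/t½) = (1/2)^(22/22) ≈ 0.5000.
C₀ = D/Vd = 750/50 ≈ 15.000 μg/mL.
Before the 6th dose, 5 doses have been given. Superposition: Cmin = C₀·(f + f² + … + f^5).
≈ 15.000 × (0.5000 + 0.2500 + 0.1250 + 0.0625 + 0.0313) ≈ 15.000 × 0.9688 ≈ 14.532 μg/mL.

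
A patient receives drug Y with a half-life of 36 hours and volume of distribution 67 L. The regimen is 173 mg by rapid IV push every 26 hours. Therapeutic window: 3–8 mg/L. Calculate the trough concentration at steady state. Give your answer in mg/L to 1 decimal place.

τ/t½ = 26/36 ≈ 0.72222, so fraction remaining f = (1/2)^(26/36) ≈ 0.6062.
Accumulation ratio R = 1/(1 − f) ≈ 1/0.3938 ≈ 2.5394.
Each bolus raises the concentration by D/Vd = 173/67 ≈ 2.582 mg/L.
Cmax,ss = C₀/(1 − f) ≈ 2.582/0.3938 ≈ 6.557 mg/L.
One interval later, Cmin,ss = Cmax,ss·e^(−kτ) ≈ 6.557 × 0.6062 ≈ 3.975 mg/L.
Trough 4.0 mg/L vs MEC 3 mg/L: adequate.

4.0 mg/L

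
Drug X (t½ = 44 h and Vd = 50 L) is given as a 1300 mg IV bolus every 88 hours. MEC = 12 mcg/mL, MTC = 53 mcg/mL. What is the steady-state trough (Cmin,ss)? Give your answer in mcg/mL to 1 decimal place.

8.7 mcg/mL

τ = 88 h = 2 half-lives, so f = (1/2)^2 = 0.25.
At steady state, R = 1/(1 − 0.25) = 4/3.
Single-dose peak C₀ = D/Vd = 1300/50 = 26 mcg/mL.
Steady-state peak Cmax,ss = C₀·R = 26 × 4/3 ≈ 34.667 mcg/mL.
Steady-state trough Cmin,ss = Cmax,ss·f ≈ 34.667 × 0.25 ≈ 8.667 mcg/mL.
Trough 8.7 mcg/mL vs MEC 12 mcg/mL: subtherapeutic.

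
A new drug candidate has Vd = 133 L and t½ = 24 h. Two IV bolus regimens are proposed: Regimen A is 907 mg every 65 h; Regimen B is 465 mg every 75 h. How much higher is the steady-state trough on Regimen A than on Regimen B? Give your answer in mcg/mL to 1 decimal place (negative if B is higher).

0.8 mcg/mL

Regimen A: f = (1/2)^(65/24) ≈ 0.1530; Cmin,ss = (907/133)·f/(1−f) ≈ 1.232 mcg/mL.
Regimen B: f = (1/2)^(75/24) ≈ 0.1146; Cmin,ss = (465/133)·f/(1−f) ≈ 0.453 mcg/mL.
Difference ≈ 1.232 − 0.453 ≈ 0.779 mcg/mL.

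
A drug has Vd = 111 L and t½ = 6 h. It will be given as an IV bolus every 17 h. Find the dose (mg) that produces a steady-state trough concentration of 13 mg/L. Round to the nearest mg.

8842 mg

τ/t½ = 17/6 ≈ 2.8333, so f = (1/2)^(17/6) ≈ 0.140308.
Cmin,ss = (D/Vd)·f/(1−f), so D = Cmin,ss·Vd·(1−f)/f.
D = 13 × 111 × (1−f)/f ≈ 13 × 111 × 6.12718 ≈ 8841.52 mg.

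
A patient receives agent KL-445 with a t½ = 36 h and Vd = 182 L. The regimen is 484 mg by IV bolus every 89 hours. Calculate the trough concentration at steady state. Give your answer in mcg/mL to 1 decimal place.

k = ln2/t½ = ln2/36 ≈ 0.019254 h⁻¹; fraction remaining f = e^(−kτ) = e^(−0.019254×89) ≈ 0.1802.
At steady state, accumulation factor R = 1/(1 − e^(−kτ)) ≈ 1.2198.
Single-dose peak C₀ = D/Vd = 484/182 ≈ 2.659 mcg/mL.
Cmax,ss = C₀/(1 − f) ≈ 2.659/0.8198 ≈ 3.243 mcg/mL.
One interval later, Cmin,ss = Cmax,ss·e^(−kτ) ≈ 3.243 × 0.1802 ≈ 0.584 mcg/mL.

0.6 mcg/mL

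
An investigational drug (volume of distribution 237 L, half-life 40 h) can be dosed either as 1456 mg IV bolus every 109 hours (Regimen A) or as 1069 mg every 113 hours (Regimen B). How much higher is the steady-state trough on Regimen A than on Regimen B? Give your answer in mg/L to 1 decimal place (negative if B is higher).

0.4 mg/L

Regimen A: f = (1/2)^(109/40) ≈ 0.1512; Cmin,ss = (1456/237)·f/(1−f) ≈ 1.094 mg/L.
Regimen B: f = (1/2)^(113/40) ≈ 0.1411; Cmin,ss = (1069/237)·f/(1−f) ≈ 0.741 mg/L.
Difference ≈ 1.094 − 0.741 ≈ 0.353 mg/L.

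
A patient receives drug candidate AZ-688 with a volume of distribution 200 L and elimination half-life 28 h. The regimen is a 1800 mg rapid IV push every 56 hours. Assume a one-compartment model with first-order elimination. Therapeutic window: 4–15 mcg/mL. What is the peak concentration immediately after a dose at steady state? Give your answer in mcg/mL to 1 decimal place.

The dosing interval is 2 half-lives, so f = 2^(−2) = 0.25.
Accumulation ratio R = 1/(1 − f) = 1/0.75 = 4/3.
Single-dose peak C₀ = D/Vd = 1800/200 = 9 mcg/mL.
Steady-state peak Cmax,ss = C₀·R = 9 × 4/3 ≈ 12.000 mcg/mL.
Peak 12.0 mcg/mL vs MTC 15 mcg/mL: below toxic threshold.

12.0 mcg/mL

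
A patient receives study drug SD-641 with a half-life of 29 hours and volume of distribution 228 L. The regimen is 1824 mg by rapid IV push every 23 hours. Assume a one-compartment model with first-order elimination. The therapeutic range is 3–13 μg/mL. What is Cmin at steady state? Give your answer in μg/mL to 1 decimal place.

k = ln2/t½ = ln2/29 ≈ 0.023902 h⁻¹; fraction remaining f = e^(−kτ) = e^(−0.023902×23) ≈ 0.5771.
Each bolus raises the concentration by D/Vd = 1824/228 ≈ 8.000 μg/mL.
Steady-state trough Cmin,ss = C₀·f/(1−f) ≈ 8.000 × 0.5771/0.4229 ≈ 10.917 μg/mL.
Trough 10.9 μg/mL vs MEC 3 μg/mL: adequate.

10.9 μg/mL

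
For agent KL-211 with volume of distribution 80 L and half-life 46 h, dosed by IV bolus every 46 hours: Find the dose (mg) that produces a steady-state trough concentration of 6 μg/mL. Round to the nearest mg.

480 mg

τ/t½ = 46/46 ≈ 1, so f = (1/2)^(46/46) ≈ 0.500000.
Cmin,ss = (D/Vd)·f/(1−f), so D = Cmin,ss·Vd·(1−f)/f.
D = 6 × 80 × (1−f)/f ≈ 6 × 80 × 1.00000 ≈ 480.00 mg.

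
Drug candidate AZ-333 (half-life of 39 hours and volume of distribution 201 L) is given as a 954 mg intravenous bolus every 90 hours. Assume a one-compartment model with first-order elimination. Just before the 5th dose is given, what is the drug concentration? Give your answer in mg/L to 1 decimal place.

1.2 mg/L

f = (1/2)^(τ/t½) = (1/2)^(90/39) ≈ 0.2020.
C₀ = D/Vd = 954/201 ≈ 4.746 mg/L.
Before the 5th dose, 4 doses have been given. Superposition: Cmin = C₀·(f + f² + … + f^4).
≈ 4.746 × (0.2020 + 0.0408 + 0.0082 + 0.0017) ≈ 4.746 × 0.2527 ≈ 1.199 mg/L.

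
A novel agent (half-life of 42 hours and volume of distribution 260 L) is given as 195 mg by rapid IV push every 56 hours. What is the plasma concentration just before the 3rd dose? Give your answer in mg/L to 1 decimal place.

f = (1/2)^(τ/t½) = (1/2)^(56/42) ≈ 0.3969.
C₀ = D/Vd = 195/260 ≈ 0.750 mg/L.
Before the 3rd dose, 2 doses have been given. Superposition: Cmin = C₀·(f + f²).
≈ 0.750 × (0.3969 + 0.1575) ≈ 0.750 × 0.5544 ≈ 0.416 mg/L.

0.4 mg/L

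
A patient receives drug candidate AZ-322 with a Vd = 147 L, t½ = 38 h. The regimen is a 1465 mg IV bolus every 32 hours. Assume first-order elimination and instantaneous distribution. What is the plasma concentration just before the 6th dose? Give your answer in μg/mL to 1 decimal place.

11.9 μg/mL

f = (1/2)^(τ/t½) = (1/2)^(32/38) ≈ 0.5578.
C₀ = D/Vd = 1465/147 ≈ 9.966 μg/mL.
Before the 6th dose, 5 doses have been given. Superposition: Cmin = C₀·(f + f² + … + f^5).
≈ 9.966 × (0.5578 + 0.3111 + 0.1736 + 0.0968 + 0.0540) ≈ 9.966 × 1.1933 ≈ 11.892 μg/mL.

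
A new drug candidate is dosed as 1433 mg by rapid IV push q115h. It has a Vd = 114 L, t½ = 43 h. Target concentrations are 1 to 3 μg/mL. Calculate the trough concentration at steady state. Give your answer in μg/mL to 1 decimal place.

Over one 115-h interval, 115/43 ≈ 2.6744 half-lives elapse, leaving f ≈ 0.1566 of each dose.
Accumulation ratio R = 1/(1 − f) ≈ 1/0.8434 ≈ 1.1857.
Single-dose peak C₀ = D/Vd = 1433/114 ≈ 12.570 μg/mL.
Cmax,ss = C₀/(1 − f) ≈ 12.570/0.8434 ≈ 14.904 μg/mL.
One interval later, Cmin,ss = Cmax,ss·e^(−kτ) ≈ 14.904 × 0.1566 ≈ 2.334 μg/mL.
Trough 2.3 μg/mL vs MEC 1 μg/mL: adequate.

2.3 μg/mL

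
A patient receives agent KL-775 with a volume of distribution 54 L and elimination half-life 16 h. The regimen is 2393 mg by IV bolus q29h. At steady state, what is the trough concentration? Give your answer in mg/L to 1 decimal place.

k = ln2/t½ = ln2/16 ≈ 0.043322 h⁻¹; fraction remaining f = e^(−kτ) = e^(−0.043322×29) ≈ 0.2847.
At steady state, accumulation factor R = 1/(1 − e^(−kτ)) ≈ 1.3980.
Each bolus raises the concentration by D/Vd = 2393/54 ≈ 44.315 mg/L.
Cmax,ss = C₀/(1 − f) ≈ 44.315/0.7153 ≈ 61.953 mg/L.
One interval later, Cmin,ss = Cmax,ss·e^(−kτ) ≈ 61.953 × 0.2847 ≈ 17.638 mg/L.

17.6 mg/L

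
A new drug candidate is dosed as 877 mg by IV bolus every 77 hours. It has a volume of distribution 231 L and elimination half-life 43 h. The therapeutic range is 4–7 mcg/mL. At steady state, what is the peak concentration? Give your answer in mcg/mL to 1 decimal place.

Over one 77-h interval, 77/43 ≈ 1.7907 half-lives elapse, leaving f ≈ 0.2890 of each dose.
Accumulation ratio R = 1/(1 − f) ≈ 1/0.7110 ≈ 1.4065.
Single-dose peak C₀ = D/Vd = 877/231 ≈ 3.797 mcg/mL.
Steady-state peak Cmax,ss = C₀·R ≈ 3.797 × 1.4065 ≈ 5.340 mcg/mL.
Peak 5.3 mcg/mL vs MTC 7 mcg/mL: below toxic threshold.

5.3 mcg/mL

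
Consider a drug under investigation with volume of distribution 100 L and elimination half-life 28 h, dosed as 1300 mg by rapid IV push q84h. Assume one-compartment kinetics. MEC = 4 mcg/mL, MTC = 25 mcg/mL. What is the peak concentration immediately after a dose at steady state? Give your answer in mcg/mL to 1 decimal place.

14.9 mcg/mL

τ = 84 h = 3 half-lives, so f = (1/2)^3 = 0.125.
At steady state, R = 1/(1 − 0.125) = 8/7.
Single-dose peak C₀ = D/Vd = 1300/100 = 13 mcg/mL.
Steady-state peak Cmax,ss = C₀·R = 13 × 8/7 ≈ 14.857 mcg/mL.
Peak 14.9 mcg/mL vs MTC 25 mcg/mL: below toxic threshold.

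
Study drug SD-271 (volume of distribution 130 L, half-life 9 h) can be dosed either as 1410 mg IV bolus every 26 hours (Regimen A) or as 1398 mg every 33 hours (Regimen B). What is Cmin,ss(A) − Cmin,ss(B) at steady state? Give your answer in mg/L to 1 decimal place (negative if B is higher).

Regimen A: f = (1/2)^(26/9) ≈ 0.1350; Cmin,ss = (1410/130)·f/(1−f) ≈ 1.693 mg/L.
Regimen B: f = (1/2)^(33/9) ≈ 0.0787; Cmin,ss = (1398/130)·f/(1−f) ≈ 0.919 mg/L.
Difference ≈ 1.693 − 0.919 ≈ 0.774 mg/L.

0.8 mg/L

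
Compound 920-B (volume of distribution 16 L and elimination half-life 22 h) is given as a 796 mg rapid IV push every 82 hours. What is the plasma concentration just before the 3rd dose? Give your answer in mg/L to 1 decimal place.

4.0 mg/L

f = (1/2)^(τ/t½) = (1/2)^(82/22) ≈ 0.0755.
C₀ = D/Vd = 796/16 ≈ 49.750 mg/L.
Before the 3rd dose, 2 doses have been given. Superposition: Cmin = C₀·(f + f²).
≈ 49.750 × (0.0755 + 0.0057) ≈ 49.750 × 0.0812 ≈ 4.040 mg/L.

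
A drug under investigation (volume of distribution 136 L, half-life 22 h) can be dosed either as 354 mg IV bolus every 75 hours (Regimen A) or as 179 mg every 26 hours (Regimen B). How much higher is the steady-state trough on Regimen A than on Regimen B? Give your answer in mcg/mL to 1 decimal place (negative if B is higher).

Regimen A: f = (1/2)^(75/22) ≈ 0.0941; Cmin,ss = (354/136)·f/(1−f) ≈ 0.270 mcg/mL.
Regimen B: f = (1/2)^(26/22) ≈ 0.4408; Cmin,ss = (179/136)·f/(1−f) ≈ 1.038 mcg/mL.
Difference ≈ 0.270 − 1.038 ≈ -0.768 mcg/mL.

-0.8 mcg/mL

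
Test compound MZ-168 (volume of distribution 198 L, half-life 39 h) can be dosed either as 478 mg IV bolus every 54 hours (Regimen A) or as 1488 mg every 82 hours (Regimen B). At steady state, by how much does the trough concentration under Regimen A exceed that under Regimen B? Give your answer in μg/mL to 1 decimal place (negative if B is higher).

-0.8 μg/mL

Regimen A: f = (1/2)^(54/39) ≈ 0.3830; Cmin,ss = (478/198)·f/(1−f) ≈ 1.499 μg/mL.
Regimen B: f = (1/2)^(82/39) ≈ 0.2328; Cmin,ss = (1488/198)·f/(1−f) ≈ 2.280 μg/mL.
Difference ≈ 1.499 − 2.280 ≈ -0.781 μg/mL.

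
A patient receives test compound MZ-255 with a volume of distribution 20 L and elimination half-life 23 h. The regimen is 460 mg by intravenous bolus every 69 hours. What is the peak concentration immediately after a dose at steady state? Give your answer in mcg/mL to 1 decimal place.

26.3 mcg/mL

τ = 69 h = 3 half-lives, so f = (1/2)^3 = 0.125.
At steady state, R = 1/(1 − 0.125) = 8/7.
Single-dose peak C₀ = D/Vd = 460/20 = 23 mcg/mL.
Steady-state peak Cmax,ss = C₀·R = 23 × 8/7 ≈ 26.286 mcg/mL.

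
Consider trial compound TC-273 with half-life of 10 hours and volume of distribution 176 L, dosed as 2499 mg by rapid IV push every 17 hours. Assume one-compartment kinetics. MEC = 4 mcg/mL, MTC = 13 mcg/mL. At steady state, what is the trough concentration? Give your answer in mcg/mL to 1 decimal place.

6.3 mcg/mL

τ/t½ = 17/10 ≈ 1.7, so fraction remaining f = (1/2)^(17/10) ≈ 0.3078.
Single-dose peak C₀ = D/Vd = 2499/176 ≈ 14.199 mcg/mL.
Steady-state trough Cmin,ss = C₀·f/(1−f) ≈ 14.199 × 0.3078/0.6922 ≈ 6.314 mcg/mL.
Trough 6.3 mcg/mL vs MEC 4 mcg/mL: adequate.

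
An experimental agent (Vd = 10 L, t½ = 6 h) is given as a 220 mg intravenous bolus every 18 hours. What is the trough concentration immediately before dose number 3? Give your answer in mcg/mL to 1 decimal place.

3.1 mcg/mL

f = (1/2)^(τ/t½) = (1/2)^(18/6) ≈ 0.1250.
C₀ = D/Vd = 220/10 ≈ 22.000 mcg/mL.
Before the 3rd dose, 2 doses have been given. Superposition: Cmin = C₀·(f + f²).
≈ 22.000 × (0.1250 + 0.0156) ≈ 22.000 × 0.1406 ≈ 3.093 mcg/mL.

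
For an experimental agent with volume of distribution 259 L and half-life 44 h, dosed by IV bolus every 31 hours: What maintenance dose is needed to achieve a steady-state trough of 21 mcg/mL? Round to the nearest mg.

τ/t½ = 31/44 ≈ 0.70455, so f = (1/2)^(31/44) ≈ 0.613636.
Cmin,ss = (D/Vd)·f/(1−f), so D = Cmin,ss·Vd·(1−f)/f.
D = 21 × 259 × (1−f)/f ≈ 21 × 259 × 0.62963 ≈ 3424.56 mg.

3425 mg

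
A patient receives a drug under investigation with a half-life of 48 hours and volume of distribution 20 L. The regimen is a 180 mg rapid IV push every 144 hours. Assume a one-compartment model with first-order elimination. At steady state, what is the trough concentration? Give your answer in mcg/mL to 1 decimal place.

1.3 mcg/mL

The dosing interval is 3 half-lives, so f = 2^(−3) = 0.125.
Accumulation ratio R = 1/(1 − f) = 1/0.875 = 8/7.
Single-dose peak C₀ = D/Vd = 180/20 = 9 mcg/mL.
Steady-state peak Cmax,ss = C₀·R = 9 × 8/7 ≈ 10.286 mcg/mL.
Steady-state trough Cmin,ss = Cmax,ss·f ≈ 10.286 × 0.125 ≈ 1.286 mcg/mL.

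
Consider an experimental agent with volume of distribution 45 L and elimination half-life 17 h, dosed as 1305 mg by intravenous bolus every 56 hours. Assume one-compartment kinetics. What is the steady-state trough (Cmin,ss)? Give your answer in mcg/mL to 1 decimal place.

3.3 mcg/mL

Over one 56-h interval, 56/17 ≈ 3.2941 half-lives elapse, leaving f ≈ 0.1019 of each dose.
Each bolus raises the concentration by D/Vd = 1305/45 ≈ 29.000 mcg/mL.
Steady-state trough Cmin,ss = C₀·f/(1−f) ≈ 29.000 × 0.1019/0.8981 ≈ 3.290 mcg/mL.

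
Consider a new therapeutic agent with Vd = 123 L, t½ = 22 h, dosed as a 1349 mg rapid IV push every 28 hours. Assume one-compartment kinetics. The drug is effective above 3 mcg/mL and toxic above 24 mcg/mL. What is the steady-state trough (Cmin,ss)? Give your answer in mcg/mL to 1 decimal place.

Over one 28-h interval, 28/22 ≈ 1.2727 half-lives elapse, leaving f ≈ 0.4139 of each dose.
At steady state, accumulation factor R = 1/(1 − e^(−kτ)) ≈ 1.7062.
Each bolus raises the concentration by D/Vd = 1349/123 ≈ 10.967 mcg/mL.
Steady-state peak Cmax,ss = C₀·R ≈ 10.967 × 1.7062 ≈ 18.712 mcg/mL.
One interval later, Cmin,ss = Cmax,ss·e^(−kτ) ≈ 18.712 × 0.4139 ≈ 7.745 mcg/mL.
Trough 7.7 mcg/mL vs MEC 3 mcg/mL: adequate.

7.7 mcg/mL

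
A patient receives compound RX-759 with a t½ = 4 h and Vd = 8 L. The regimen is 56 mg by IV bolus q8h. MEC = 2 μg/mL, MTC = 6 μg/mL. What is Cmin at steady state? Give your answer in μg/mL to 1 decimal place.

τ = 8 h = 2 half-lives, so f = (1/2)^2 = 0.25.
Accumulation ratio R = 1/(1 − f) = 1/0.75 = 4/3.
Single-dose peak C₀ = D/Vd = 56/8 = 7 μg/mL.
Steady-state peak Cmax,ss = C₀·R = 7 × 4/3 ≈ 9.333 μg/mL.
Steady-state trough Cmin,ss = Cmax,ss·f ≈ 9.333 × 0.25 ≈ 2.333 μg/mL.
Trough 2.3 μg/mL vs MEC 2 μg/mL: adequate.

2.3 μg/mL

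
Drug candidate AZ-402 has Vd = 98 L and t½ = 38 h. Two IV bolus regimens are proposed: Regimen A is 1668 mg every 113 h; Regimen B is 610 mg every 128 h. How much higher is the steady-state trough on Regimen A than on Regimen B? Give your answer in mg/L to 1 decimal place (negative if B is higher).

Regimen A: f = (1/2)^(113/38) ≈ 0.1273; Cmin,ss = (1668/98)·f/(1−f) ≈ 2.483 mg/L.
Regimen B: f = (1/2)^(128/38) ≈ 0.0968; Cmin,ss = (610/98)·f/(1−f) ≈ 0.667 mg/L.
Difference ≈ 2.483 − 0.667 ≈ 1.816 mg/L.

1.8 mg/L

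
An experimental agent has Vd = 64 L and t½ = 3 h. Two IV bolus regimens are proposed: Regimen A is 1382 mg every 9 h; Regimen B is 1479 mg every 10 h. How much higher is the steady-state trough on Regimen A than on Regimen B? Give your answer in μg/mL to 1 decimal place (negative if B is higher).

0.5 μg/mL

Regimen A: f = (1/2)^(9/3) ≈ 0.1250; Cmin,ss = (1382/64)·f/(1−f) ≈ 3.085 μg/mL.
Regimen B: f = (1/2)^(10/3) ≈ 0.0992; Cmin,ss = (1479/64)·f/(1−f) ≈ 2.545 μg/mL.
Difference ≈ 3.085 − 2.545 ≈ 0.540 μg/mL.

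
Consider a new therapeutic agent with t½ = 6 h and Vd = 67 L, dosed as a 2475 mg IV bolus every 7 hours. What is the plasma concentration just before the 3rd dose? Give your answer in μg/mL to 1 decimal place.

23.8 μg/mL

f = (1/2)^(τ/t½) = (1/2)^(7/6) ≈ 0.4454.
C₀ = D/Vd = 2475/67 ≈ 36.940 μg/mL.
Before the 3rd dose, 2 doses have been given. Superposition: Cmin = C₀·(f + f²).
≈ 36.940 × (0.4454 + 0.1984) ≈ 36.940 × 0.6438 ≈ 23.782 μg/mL.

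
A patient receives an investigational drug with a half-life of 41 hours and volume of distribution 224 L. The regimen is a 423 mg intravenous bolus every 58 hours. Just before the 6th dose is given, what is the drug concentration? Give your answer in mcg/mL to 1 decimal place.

f = (1/2)^(τ/t½) = (1/2)^(58/41) ≈ 0.3751.
C₀ = D/Vd = 423/224 ≈ 1.888 mcg/mL.
Before the 6th dose, 5 doses have been given. Superposition: Cmin = C₀·(f + f² + … + f^5).
≈ 1.888 × (0.3751 + 0.1407 + 0.0528 + 0.0198 + 0.0074) ≈ 1.888 × 0.5958 ≈ 1.125 mcg/mL.

1.1 mcg/mL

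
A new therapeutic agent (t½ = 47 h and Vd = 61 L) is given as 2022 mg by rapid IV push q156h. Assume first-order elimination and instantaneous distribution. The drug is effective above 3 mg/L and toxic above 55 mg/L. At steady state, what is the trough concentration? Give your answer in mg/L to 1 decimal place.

3.7 mg/L

k = ln2/t½ = ln2/47 ≈ 0.014748 h⁻¹; fraction remaining f = e^(−kτ) = e^(−0.014748×156) ≈ 0.1002.
Single-dose peak C₀ = D/Vd = 2022/61 ≈ 33.148 mg/L.
Steady-state trough Cmin,ss = C₀·f/(1−f) ≈ 33.148 × 0.1002/0.8998 ≈ 3.691 mg/L.
Trough 3.7 mg/L vs MEC 3 mg/L: adequate.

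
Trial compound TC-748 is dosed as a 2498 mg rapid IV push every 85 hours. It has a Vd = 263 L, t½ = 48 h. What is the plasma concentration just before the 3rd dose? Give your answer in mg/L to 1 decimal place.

3.6 mg/L

f = (1/2)^(τ/t½) = (1/2)^(85/48) ≈ 0.2930.
C₀ = D/Vd = 2498/263 ≈ 9.498 mg/L.
Before the 3rd dose, 2 doses have been given. Superposition: Cmin = C₀·(f + f²).
≈ 9.498 × (0.2930 + 0.0858) ≈ 9.498 × 0.3788 ≈ 3.598 mg/L.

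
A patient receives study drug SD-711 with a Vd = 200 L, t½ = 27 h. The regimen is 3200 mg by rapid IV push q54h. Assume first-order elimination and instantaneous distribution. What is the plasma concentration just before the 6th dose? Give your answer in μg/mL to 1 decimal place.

f = (1/2)^(τ/t½) = (1/2)^(54/27) ≈ 0.2500.
C₀ = D/Vd = 3200/200 ≈ 16.000 μg/mL.
Before the 6th dose, 5 doses have been given. Superposition: Cmin = C₀·(f + f² + … + f^5).
≈ 16.000 × (0.2500 + 0.0625 + 0.0156 + 0.0039 + 0.0010) ≈ 16.000 × 0.3330 ≈ 5.328 μg/mL.

5.3 μg/mL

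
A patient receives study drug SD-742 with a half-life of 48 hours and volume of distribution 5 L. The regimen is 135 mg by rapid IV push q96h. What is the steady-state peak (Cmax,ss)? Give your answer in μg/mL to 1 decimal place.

36.0 μg/mL

The dosing interval is 2 half-lives, so f = 2^(−2) = 0.25.
At steady state, R = 1/(1 − 0.25) = 4/3.
Single-dose peak C₀ = D/Vd = 135/5 = 27 μg/mL.
Steady-state peak Cmax,ss = C₀·R = 27 × 4/3 ≈ 36.000 μg/mL.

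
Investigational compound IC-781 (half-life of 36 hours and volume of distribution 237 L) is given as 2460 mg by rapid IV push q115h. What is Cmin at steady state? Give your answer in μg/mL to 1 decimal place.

1.3 μg/mL

τ/t½ = 115/36 ≈ 3.1944, so fraction remaining f = (1/2)^(115/36) ≈ 0.1092.
Each bolus raises the concentration by D/Vd = 2460/237 ≈ 10.380 μg/mL.
Steady-state trough Cmin,ss = C₀·f/(1−f) ≈ 10.380 × 0.1092/0.8908 ≈ 1.272 μg/mL.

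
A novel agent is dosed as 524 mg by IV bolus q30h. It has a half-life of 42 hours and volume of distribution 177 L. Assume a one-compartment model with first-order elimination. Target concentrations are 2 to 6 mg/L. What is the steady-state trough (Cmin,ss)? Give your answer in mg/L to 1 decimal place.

τ/t½ = 30/42 ≈ 0.71429, so fraction remaining f = (1/2)^(30/42) ≈ 0.6095.
At steady state, accumulation factor R = 1/(1 − e^(−kτ)) ≈ 2.5608.
Each bolus raises the concentration by D/Vd = 524/177 ≈ 2.960 mg/L.
Steady-state peak Cmax,ss = C₀·R ≈ 2.960 × 2.5608 ≈ 7.580 mg/L.
Steady-state trough Cmin,ss = Cmax,ss·f ≈ 7.580 × 0.6095 ≈ 4.620 mg/L.
Trough 4.6 mg/L vs MEC 2 mg/L: adequate.

4.6 mg/L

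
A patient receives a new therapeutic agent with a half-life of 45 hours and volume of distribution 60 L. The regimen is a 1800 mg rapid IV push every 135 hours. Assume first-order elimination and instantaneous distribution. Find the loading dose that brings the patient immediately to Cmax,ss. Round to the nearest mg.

2057 mg

f = (1/2)^(135/45) ≈ 0.125000; accumulation ratio R = 1/(1−f) ≈ 1.14286.
Loading dose to hit Cmax,ss on first dose: D_load = D_maint·R ≈ 1800 × 1.14286 ≈ 2057.15 mg.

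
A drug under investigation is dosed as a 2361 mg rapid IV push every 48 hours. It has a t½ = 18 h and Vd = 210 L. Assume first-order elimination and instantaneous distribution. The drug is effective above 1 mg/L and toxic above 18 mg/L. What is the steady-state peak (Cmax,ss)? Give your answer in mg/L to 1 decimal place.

13.3 mg/L

Over one 48-h interval, 48/18 ≈ 2.6667 half-lives elapse, leaving f ≈ 0.1575 of each dose.
At steady state, accumulation factor R = 1/(1 − e^(−kτ)) ≈ 1.1869.
Single-dose peak C₀ = D/Vd = 2361/210 ≈ 11.243 mg/L.
Cmax,ss = C₀/(1 − f) ≈ 11.243/0.8425 ≈ 13.345 mg/L.
Peak 13.3 mg/L vs MTC 18 mg/L: below toxic threshold.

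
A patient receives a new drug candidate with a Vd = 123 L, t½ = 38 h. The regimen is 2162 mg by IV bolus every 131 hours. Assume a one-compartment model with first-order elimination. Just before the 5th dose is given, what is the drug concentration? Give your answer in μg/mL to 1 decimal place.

f = (1/2)^(τ/t½) = (1/2)^(131/38) ≈ 0.0917.
C₀ = D/Vd = 2162/123 ≈ 17.577 μg/mL.
Before the 5th dose, 4 doses have been given. Superposition: Cmin = C₀·(f + f² + … + f^4).
≈ 17.577 × (0.0917 + 0.0084 + 0.0008 + 0.0001) ≈ 17.577 × 0.1010 ≈ 1.775 μg/mL.

1.8 μg/mL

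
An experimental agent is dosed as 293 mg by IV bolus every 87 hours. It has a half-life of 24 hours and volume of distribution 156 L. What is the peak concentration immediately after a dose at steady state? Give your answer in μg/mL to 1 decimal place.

2.0 μg/mL

Over one 87-h interval, 87/24 ≈ 3.625 half-lives elapse, leaving f ≈ 0.0811 of each dose.
At steady state, accumulation factor R = 1/(1 − e^(−kτ)) ≈ 1.0883.
Single-dose peak C₀ = D/Vd = 293/156 ≈ 1.878 μg/mL.
Cmax,ss = C₀/(1 − f) ≈ 1.878/0.9189 ≈ 2.044 μg/mL.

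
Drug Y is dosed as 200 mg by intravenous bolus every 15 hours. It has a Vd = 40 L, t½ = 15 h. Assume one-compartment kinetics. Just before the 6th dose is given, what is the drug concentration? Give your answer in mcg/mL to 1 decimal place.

4.8 mcg/mL

f = (1/2)^(τ/t½) = (1/2)^(15/15) ≈ 0.5000.
C₀ = D/Vd = 200/40 ≈ 5.000 mcg/mL.
Before the 6th dose, 5 doses have been given. Superposition: Cmin = C₀·(f + f² + … + f^5).
≈ 5.000 × (0.5000 + 0.2500 + 0.1250 + 0.0625 + 0.0313) ≈ 5.000 × 0.9688 ≈ 4.844 mcg/mL.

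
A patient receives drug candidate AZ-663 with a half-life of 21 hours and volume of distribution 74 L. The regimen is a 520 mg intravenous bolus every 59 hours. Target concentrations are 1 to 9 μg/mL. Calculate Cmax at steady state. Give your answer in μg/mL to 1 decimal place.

k = ln2/t½ = ln2/21 ≈ 0.033007 h⁻¹; fraction remaining f = e^(−kτ) = e^(−0.033007×59) ≈ 0.1426.
Accumulation ratio R = 1/(1 − f) ≈ 1/0.8574 ≈ 1.1663.
Each bolus raises the concentration by D/Vd = 520/74 ≈ 7.027 μg/mL.
Cmax,ss = C₀/(1 − f) ≈ 7.027/0.8574 ≈ 8.196 μg/mL.
Peak 8.2 μg/mL vs MTC 9 μg/mL: below toxic threshold.

8.2 μg/mL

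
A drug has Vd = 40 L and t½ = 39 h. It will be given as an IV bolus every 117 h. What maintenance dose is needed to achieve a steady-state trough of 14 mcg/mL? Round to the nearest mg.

τ/t½ = 117/39 ≈ 3, so f = (1/2)^(117/39) ≈ 0.125000.
Cmin,ss = (D/Vd)·f/(1−f), so D = Cmin,ss·Vd·(1−f)/f.
D = 14 × 40 × (1−f)/f ≈ 14 × 40 × 7.00000 ≈ 3920.00 mg.

3920 mg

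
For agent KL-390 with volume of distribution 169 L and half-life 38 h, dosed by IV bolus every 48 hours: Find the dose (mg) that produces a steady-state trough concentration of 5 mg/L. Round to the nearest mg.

1183 mg

τ/t½ = 48/38 ≈ 1.2632, so f = (1/2)^(48/38) ≈ 0.416631.
Cmin,ss = (D/Vd)·f/(1−f), so D = Cmin,ss·Vd·(1−f)/f.
D = 5 × 169 × (1−f)/f ≈ 5 × 169 × 1.40021 ≈ 1183.18 mg.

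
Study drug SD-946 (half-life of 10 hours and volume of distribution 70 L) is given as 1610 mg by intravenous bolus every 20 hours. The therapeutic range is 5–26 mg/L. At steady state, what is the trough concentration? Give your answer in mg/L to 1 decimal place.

τ = 20 h = 2 half-lives, so f = (1/2)^2 = 0.25.
At steady state, R = 1/(1 − 0.25) = 4/3.
Single-dose peak C₀ = D/Vd = 1610/70 = 23 mg/L.
Steady-state peak Cmax,ss = C₀·R = 23 × 4/3 ≈ 30.667 mg/L.
Steady-state trough Cmin,ss = Cmax,ss·f ≈ 30.667 × 0.25 ≈ 7.667 mg/L.
Trough 7.7 mg/L vs MEC 5 mg/L: adequate.

7.7 mg/L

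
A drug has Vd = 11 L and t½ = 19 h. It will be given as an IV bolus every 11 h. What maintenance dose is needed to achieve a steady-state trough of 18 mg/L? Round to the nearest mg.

τ/t½ = 11/19 ≈ 0.57895, so f = (1/2)^(11/19) ≈ 0.669452.
Cmin,ss = (D/Vd)·f/(1−f), so D = Cmin,ss·Vd·(1−f)/f.
D = 18 × 11 × (1−f)/f ≈ 18 × 11 × 0.49376 ≈ 97.76 mg.

98 mg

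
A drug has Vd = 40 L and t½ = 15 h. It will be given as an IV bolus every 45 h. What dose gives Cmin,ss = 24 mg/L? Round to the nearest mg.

τ/t½ = 45/15 ≈ 3, so f = (1/2)^(45/15) ≈ 0.125000.
Cmin,ss = (D/Vd)·f/(1−f), so D = Cmin,ss·Vd·(1−f)/f.
D = 24 × 40 × (1−f)/f ≈ 24 × 40 × 7.00000 ≈ 6720.00 mg.

6720 mg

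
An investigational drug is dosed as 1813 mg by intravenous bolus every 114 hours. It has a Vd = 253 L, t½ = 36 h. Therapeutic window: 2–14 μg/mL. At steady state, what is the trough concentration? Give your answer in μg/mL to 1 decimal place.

k = ln2/t½ = ln2/36 ≈ 0.019254 h⁻¹; fraction remaining f = e^(−kτ) = e^(−0.019254×114) ≈ 0.1114.
Single-dose peak C₀ = D/Vd = 1813/253 ≈ 7.166 μg/mL.
Steady-state trough Cmin,ss = C₀·f/(1−f) ≈ 7.166 × 0.1114/0.8886 ≈ 0.898 μg/mL.
Trough 0.9 μg/mL vs MEC 2 μg/mL: subtherapeutic.

0.9 μg/mL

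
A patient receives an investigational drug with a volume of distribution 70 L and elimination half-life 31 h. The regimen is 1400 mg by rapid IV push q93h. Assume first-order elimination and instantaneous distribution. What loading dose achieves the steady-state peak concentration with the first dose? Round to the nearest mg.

f = (1/2)^(93/31) ≈ 0.125000; accumulation ratio R = 1/(1−f) ≈ 1.14286.
Loading dose to hit Cmax,ss on first dose: D_load = D_maint·R ≈ 1400 × 1.14286 ≈ 1600.00 mg.

1600 mg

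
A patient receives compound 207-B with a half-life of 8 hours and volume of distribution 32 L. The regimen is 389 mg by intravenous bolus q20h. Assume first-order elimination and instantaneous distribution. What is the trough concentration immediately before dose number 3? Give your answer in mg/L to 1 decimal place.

f = (1/2)^(τ/t½) = (1/2)^(20/8) ≈ 0.1768.
C₀ = D/Vd = 389/32 ≈ 12.156 mg/L.
Before the 3rd dose, 2 doses have been given. Superposition: Cmin = C₀·(f + f²).
≈ 12.156 × (0.1768 + 0.0313) ≈ 12.156 × 0.2081 ≈ 2.530 mg/L.

2.5 mg/L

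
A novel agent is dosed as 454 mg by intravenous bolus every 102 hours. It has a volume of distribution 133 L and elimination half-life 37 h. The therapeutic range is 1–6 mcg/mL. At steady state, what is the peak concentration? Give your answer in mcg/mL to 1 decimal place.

k = ln2/t½ = ln2/37 ≈ 0.018734 h⁻¹; fraction remaining f = e^(−kτ) = e^(−0.018734×102) ≈ 0.1480.
Accumulation ratio R = 1/(1 − f) ≈ 1/0.8520 ≈ 1.1737.
Single-dose peak C₀ = D/Vd = 454/133 ≈ 3.414 mcg/mL.
Steady-state peak Cmax,ss = C₀·R ≈ 3.414 × 1.1737 ≈ 4.007 mcg/mL.
Peak 4.0 mcg/mL vs MTC 6 mcg/mL: below toxic threshold.

4.0 mcg/mL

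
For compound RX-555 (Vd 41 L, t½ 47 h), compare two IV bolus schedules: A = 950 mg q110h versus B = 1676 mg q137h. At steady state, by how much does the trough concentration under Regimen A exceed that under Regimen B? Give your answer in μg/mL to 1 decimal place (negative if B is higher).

-0.5 μg/mL

Regimen A: f = (1/2)^(110/47) ≈ 0.1975; Cmin,ss = (950/41)·f/(1−f) ≈ 5.702 μg/mL.
Regimen B: f = (1/2)^(137/47) ≈ 0.1326; Cmin,ss = (1676/41)·f/(1−f) ≈ 6.249 μg/mL.
Difference ≈ 5.702 − 6.249 ≈ -0.547 μg/mL.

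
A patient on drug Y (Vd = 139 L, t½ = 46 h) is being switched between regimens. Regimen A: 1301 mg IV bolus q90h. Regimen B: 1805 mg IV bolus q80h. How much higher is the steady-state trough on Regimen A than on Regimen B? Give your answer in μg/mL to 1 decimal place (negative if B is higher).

-2.3 μg/mL

Regimen A: f = (1/2)^(90/46) ≈ 0.2576; Cmin,ss = (1301/139)·f/(1−f) ≈ 3.248 μg/mL.
Regimen B: f = (1/2)^(80/46) ≈ 0.2996; Cmin,ss = (1805/139)·f/(1−f) ≈ 5.555 μg/mL.
Difference ≈ 3.248 − 5.555 ≈ -2.307 μg/mL.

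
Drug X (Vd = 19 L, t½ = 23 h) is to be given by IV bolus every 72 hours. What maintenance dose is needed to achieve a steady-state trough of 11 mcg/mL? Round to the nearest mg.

1621 mg

τ/t½ = 72/23 ≈ 3.1304, so f = (1/2)^(72/23) ≈ 0.114195.
Cmin,ss = (D/Vd)·f/(1−f), so D = Cmin,ss·Vd·(1−f)/f.
D = 11 × 19 × (1−f)/f ≈ 11 × 19 × 7.75695 ≈ 1621.20 mg.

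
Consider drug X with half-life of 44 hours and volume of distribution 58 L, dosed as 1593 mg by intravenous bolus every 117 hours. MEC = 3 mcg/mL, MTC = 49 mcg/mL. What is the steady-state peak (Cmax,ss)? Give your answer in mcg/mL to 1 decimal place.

k = ln2/t½ = ln2/44 ≈ 0.015753 h⁻¹; fraction remaining f = e^(−kτ) = e^(−0.015753×117) ≈ 0.1583.
Accumulation ratio R = 1/(1 − f) ≈ 1/0.8417 ≈ 1.1881.
Each bolus raises the concentration by D/Vd = 1593/58 ≈ 27.466 mcg/mL.
Steady-state peak Cmax,ss = C₀·R ≈ 27.466 × 1.1881 ≈ 32.632 mcg/mL.
Peak 32.6 mcg/mL vs MTC 49 mcg/mL: below toxic threshold.

32.6 mcg/mL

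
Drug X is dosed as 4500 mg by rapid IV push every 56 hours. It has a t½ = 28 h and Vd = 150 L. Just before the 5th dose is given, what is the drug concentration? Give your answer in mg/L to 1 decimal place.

f = (1/2)^(τ/t½) = (1/2)^(56/28) ≈ 0.2500.
C₀ = D/Vd = 4500/150 ≈ 30.000 mg/L.
Before the 5th dose, 4 doses have been given. Superposition: Cmin = C₀·(f + f² + … + f^4).
≈ 30.000 × (0.2500 + 0.0625 + 0.0156 + 0.0039) ≈ 30.000 × 0.3320 ≈ 9.960 mg/L.

10.0 mg/L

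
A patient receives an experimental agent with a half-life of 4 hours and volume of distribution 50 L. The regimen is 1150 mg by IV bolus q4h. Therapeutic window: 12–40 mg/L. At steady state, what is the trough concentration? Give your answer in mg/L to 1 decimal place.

The dosing interval is 1 half-life, so f = 2^(−1) = 0.5.
At steady state, R = 1/(1 − 0.5) = 2/1.
Single-dose peak C₀ = D/Vd = 1150/50 = 23 mg/L.
Steady-state peak Cmax,ss = C₀·R = 23 × 2/1 ≈ 46.000 mg/L.
Steady-state trough Cmin,ss = Cmax,ss·f ≈ 46.000 × 0.5 ≈ 23.000 mg/L.
Trough 23.0 mg/L vs MEC 12 mg/L: adequate.

23.0 mg/L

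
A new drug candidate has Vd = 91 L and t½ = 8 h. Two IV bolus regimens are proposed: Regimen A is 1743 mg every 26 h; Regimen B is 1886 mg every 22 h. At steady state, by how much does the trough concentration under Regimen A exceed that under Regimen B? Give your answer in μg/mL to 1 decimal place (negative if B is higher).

-1.4 μg/mL

Regimen A: f = (1/2)^(26/8) ≈ 0.1051; Cmin,ss = (1743/91)·f/(1−f) ≈ 2.249 μg/mL.
Regimen B: f = (1/2)^(22/8) ≈ 0.1487; Cmin,ss = (1886/91)·f/(1−f) ≈ 3.620 μg/mL.
Difference ≈ 2.249 − 3.620 ≈ -1.371 μg/mL.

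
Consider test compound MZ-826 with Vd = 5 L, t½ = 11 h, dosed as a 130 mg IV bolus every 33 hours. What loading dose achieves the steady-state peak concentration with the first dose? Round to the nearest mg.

f = (1/2)^(33/11) ≈ 0.125000; accumulation ratio R = 1/(1−f) ≈ 1.14286.
Loading dose to hit Cmax,ss on first dose: D_load = D_maint·R ≈ 130 × 1.14286 ≈ 148.57 mg.

149 mg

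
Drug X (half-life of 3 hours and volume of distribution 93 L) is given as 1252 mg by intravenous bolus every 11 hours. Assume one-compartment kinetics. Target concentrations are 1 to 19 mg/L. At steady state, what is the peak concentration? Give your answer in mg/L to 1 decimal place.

14.6 mg/L

k = ln2/t½ = ln2/3 ≈ 0.231049 h⁻¹; fraction remaining f = e^(−kτ) = e^(−0.231049×11) ≈ 0.0787.
Accumulation ratio R = 1/(1 − f) ≈ 1/0.9213 ≈ 1.0854.
Single-dose peak C₀ = D/Vd = 1252/93 ≈ 13.462 mg/L.
Cmax,ss = C₀/(1 − f) ≈ 13.462/0.9213 ≈ 14.612 mg/L.
Peak 14.6 mg/L vs MTC 19 mg/L: below toxic threshold.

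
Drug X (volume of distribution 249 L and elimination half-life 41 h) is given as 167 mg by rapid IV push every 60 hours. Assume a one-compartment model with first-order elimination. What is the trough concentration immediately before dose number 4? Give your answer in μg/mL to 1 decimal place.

0.4 μg/mL

f = (1/2)^(τ/t½) = (1/2)^(60/41) ≈ 0.3626.
C₀ = D/Vd = 167/249 ≈ 0.671 μg/mL.
Before the 4th dose, 3 doses have been given. Superposition: Cmin = C₀·(f + f² + … + f^3).
≈ 0.671 × (0.3626 + 0.1315 + 0.0477) ≈ 0.671 × 0.5418 ≈ 0.364 μg/mL.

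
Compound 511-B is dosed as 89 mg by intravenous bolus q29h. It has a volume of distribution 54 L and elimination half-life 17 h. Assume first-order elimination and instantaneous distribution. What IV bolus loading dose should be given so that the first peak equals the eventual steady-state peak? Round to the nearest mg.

f = (1/2)^(29/17) ≈ 0.306534; accumulation ratio R = 1/(1−f) ≈ 1.44203.
Loading dose to hit Cmax,ss on first dose: D_load = D_maint·R ≈ 89 × 1.44203 ≈ 128.34 mg.

128 mg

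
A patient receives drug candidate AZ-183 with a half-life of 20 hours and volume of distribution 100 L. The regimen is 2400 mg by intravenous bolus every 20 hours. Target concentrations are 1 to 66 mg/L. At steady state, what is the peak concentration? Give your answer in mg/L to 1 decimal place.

48.0 mg/L

τ = 20 h = 1 half-life, so f = (1/2)^1 = 0.5.
Accumulation ratio R = 1/(1 − f) = 1/0.5 = 2/1.
Single-dose peak C₀ = D/Vd = 2400/100 = 24 mg/L.
Steady-state peak Cmax,ss = C₀·R = 24 × 2/1 ≈ 48.000 mg/L.
Peak 48.0 mg/L vs MTC 66 mg/L: below toxic threshold.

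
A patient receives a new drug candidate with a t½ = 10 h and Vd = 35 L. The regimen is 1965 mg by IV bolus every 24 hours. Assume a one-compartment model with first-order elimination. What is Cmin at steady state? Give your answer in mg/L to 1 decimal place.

13.1 mg/L

k = ln2/t½ = ln2/10 ≈ 0.069315 h⁻¹; fraction remaining f = e^(−kτ) = e^(−0.069315×24) ≈ 0.1895.
Accumulation ratio R = 1/(1 − f) ≈ 1/0.8105 ≈ 1.2338.
Each bolus raises the concentration by D/Vd = 1965/35 ≈ 56.143 mg/L.
Steady-state peak Cmax,ss = C₀·R ≈ 56.143 × 1.2338 ≈ 69.269 mg/L.
One interval later, Cmin,ss = Cmax,ss·e^(−kτ) ≈ 69.269 × 0.1895 ≈ 13.126 mg/L.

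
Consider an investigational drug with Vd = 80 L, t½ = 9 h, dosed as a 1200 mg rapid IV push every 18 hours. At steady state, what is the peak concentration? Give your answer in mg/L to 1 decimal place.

The dosing interval is 2 half-lives, so f = 2^(−2) = 0.25.
At steady state, R = 1/(1 − 0.25) = 4/3.
Single-dose peak C₀ = D/Vd = 1200/80 = 15 mg/L.
Steady-state peak Cmax,ss = C₀·R = 15 × 4/3 ≈ 20.000 mg/L.

20.0 mg/L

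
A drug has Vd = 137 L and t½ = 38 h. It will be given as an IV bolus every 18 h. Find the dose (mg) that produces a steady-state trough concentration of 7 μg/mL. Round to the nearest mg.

τ/t½ = 18/38 ≈ 0.47368, so f = (1/2)^(18/38) ≈ 0.720123.
Cmin,ss = (D/Vd)·f/(1−f), so D = Cmin,ss·Vd·(1−f)/f.
D = 7 × 137 × (1−f)/f ≈ 7 × 137 × 0.38865 ≈ 372.72 mg.

373 mg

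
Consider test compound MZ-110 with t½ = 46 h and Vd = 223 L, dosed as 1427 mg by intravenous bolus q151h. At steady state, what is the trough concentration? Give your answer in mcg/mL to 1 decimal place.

0.7 mcg/mL

k = ln2/t½ = ln2/46 ≈ 0.015068 h⁻¹; fraction remaining f = e^(−kτ) = e^(−0.015068×151) ≈ 0.1028.
Accumulation ratio R = 1/(1 − f) ≈ 1/0.8972 ≈ 1.1146.
Each bolus raises the concentration by D/Vd = 1427/223 ≈ 6.399 mcg/mL.
Cmax,ss = C₀/(1 − f) ≈ 6.399/0.8972 ≈ 7.132 mcg/mL.
Steady-state trough Cmin,ss = Cmax,ss·f ≈ 7.132 × 0.1028 ≈ 0.733 mcg/mL.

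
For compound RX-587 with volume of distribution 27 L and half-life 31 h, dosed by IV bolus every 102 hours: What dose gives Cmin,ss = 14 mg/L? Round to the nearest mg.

3320 mg

τ/t½ = 102/31 ≈ 3.2903, so f = (1/2)^(102/31) ≈ 0.102215.
Cmin,ss = (D/Vd)·f/(1−f), so D = Cmin,ss·Vd·(1−f)/f.
D = 14 × 27 × (1−f)/f ≈ 14 × 27 × 8.78330 ≈ 3320.09 mg.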